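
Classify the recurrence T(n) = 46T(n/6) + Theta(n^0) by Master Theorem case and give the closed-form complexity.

Master Theorem for T(n) = 46T(n/6) + O(n^0):

a = 46, b = 6, c = 0
log_b(a) = log_6(46) = 2.1368

Case 1: c = 0 < log_6(46) = 2.1368
T(n) = O(n^(log_6 46))

For T(n) = 46T(n/6) + O(n^0): log_6(46) = 2.1368. This is Case 1 of the Master Theorem (c < log_b(a), work dominated by leaves), giving O(n^(log_6 46)).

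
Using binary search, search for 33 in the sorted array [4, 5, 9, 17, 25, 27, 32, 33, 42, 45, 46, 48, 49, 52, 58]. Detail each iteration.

Binary search for 33 in [4, 5, 9, 17, 25, 27, 32, 33, 42, 45, 46, 48, 49, 52, 58]:

lo=0, hi=14, mid=7, arr[mid]=33 -> Found target at index 7!

Binary search finds 33 at index 7 after 1 comparisons. The search repeatedly halves the search space by comparing with the middle element.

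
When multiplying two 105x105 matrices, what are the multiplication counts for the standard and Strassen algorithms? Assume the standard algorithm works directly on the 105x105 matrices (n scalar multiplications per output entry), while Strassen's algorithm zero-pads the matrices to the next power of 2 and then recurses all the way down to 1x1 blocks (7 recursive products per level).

Matrix multiplication for 105x105 matrices:

Strassen's algorithm requires power-of-2 dimensions. Pad 105x105 to 128x128 (next power of 2).

Standard algorithm: 105^3 = 1157625 multiplications
Strassen's algorithm: 7^(log2(128)) = 7^7 = 823543 multiplications
Savings: 1157625 - 823543 = 334082 multiplications

Standard: 1157625 multiplications (105^3). Strassen: 823543 multiplications (7^7, after padding to 128x128). Strassen reduces 8 recursive multiplications to 7 at each level.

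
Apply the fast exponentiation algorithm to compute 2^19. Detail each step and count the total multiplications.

Computing 2^19 by squaring (build up from 2^1; each line after the first costs one multiplication):

2^1 = 2
2^2 = (2^1)^2 = 2^2 = 4
2^4 = (2^2)^2 = 4^2 = 16
2^8 = (2^4)^2 = 16^2 = 256
2^9 = 2 * 2^8 = 2 * 256 = 512
2^18 = (2^9)^2 = 512^2 = 262144
2^19 = 2 * 2^18 = 2 * 262144 = 524288

Result: 524288
Multiplications needed: 6 (6 lines after 2^1)

2^19 = 524288. Using exponentiation by squaring, this requires 6 multiplications. The key idea: if the exponent is even, square the half-power; if odd, multiply by the base once.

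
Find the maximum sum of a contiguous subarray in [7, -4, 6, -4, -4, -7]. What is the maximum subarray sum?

Using Kadane's algorithm on [7, -4, 6, -4, -4, -7]:

Scanning through the array:
Position 1 (value -4): max_ending_here = 3, max_so_far = 7
Position 2 (value 6): max_ending_here = 9, max_so_far = 9
Position 3 (value -4): max_ending_here = 5, max_so_far = 9
Position 4 (value -4): max_ending_here = 1, max_so_far = 9
Position 5 (value -7): max_ending_here = -6, max_so_far = 9

Maximum subarray: [7, -4, 6]
Maximum sum: 9

The maximum subarray is [7, -4, 6] with sum 9. This subarray runs from index 0 to index 2.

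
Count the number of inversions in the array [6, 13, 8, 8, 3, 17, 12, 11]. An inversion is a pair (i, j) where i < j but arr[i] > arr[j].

Finding inversions in [6, 13, 8, 8, 3, 17, 12, 11]:

(0, 4): arr[0]=6 > arr[4]=3
(1, 2): arr[1]=13 > arr[2]=8
(1, 3): arr[1]=13 > arr[3]=8
(1, 4): arr[1]=13 > arr[4]=3
(1, 6): arr[1]=13 > arr[6]=12
(1, 7): arr[1]=13 > arr[7]=11
(2, 4): arr[2]=8 > arr[4]=3
(3, 4): arr[3]=8 > arr[4]=3
(5, 6): arr[5]=17 > arr[6]=12
(5, 7): arr[5]=17 > arr[7]=11
(6, 7): arr[6]=12 > arr[7]=11

Total inversions: 11

The array has 11 inversion(s): (0,4), (1,2), (1,3), (1,4), (1,6), (1,7), (2,4), (3,4), (5,6), (5,7), (6,7). Each pair (i,j) satisfies i < j and arr[i] > arr[j].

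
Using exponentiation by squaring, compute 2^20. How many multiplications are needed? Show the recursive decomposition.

Computing 2^20 by squaring (build up from 2^1; each line after the first costs one multiplication):

2^1 = 2
2^2 = (2^1)^2 = 2^2 = 4
2^4 = (2^2)^2 = 4^2 = 16
2^5 = 2 * 2^4 = 2 * 16 = 32
2^10 = (2^5)^2 = 32^2 = 1024
2^20 = (2^10)^2 = 1024^2 = 1048576

Result: 1048576
Multiplications needed: 5 (5 lines after 2^1)

2^20 = 1048576. Using exponentiation by squaring, this requires 5 multiplications. The key idea: if the exponent is even, square the half-power; if odd, multiply by the base once.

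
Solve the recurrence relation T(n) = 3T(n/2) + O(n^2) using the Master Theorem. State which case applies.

Master Theorem for T(n) = 3T(n/2) + O(n^2):

a = 3, b = 2, c = 2
log_b(a) = log_2(3) = 1.5850

Case 3: c = 2 > log_2(3) = 1.5850
T(n) = O(n^2) = O(n^2)

For T(n) = 3T(n/2) + O(n^2): log_2(3) = 1.5850. This is Case 3 of the Master Theorem (c > log_b(a), work dominated by root), giving O(n^2).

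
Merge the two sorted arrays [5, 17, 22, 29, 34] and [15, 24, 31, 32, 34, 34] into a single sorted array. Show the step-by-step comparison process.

Merging process:

Compare 5 vs 15: take 5 from left. Merged: [5]
Compare 17 vs 15: take 15 from right. Merged: [5, 15]
Compare 17 vs 24: take 17 from left. Merged: [5, 15, 17]
Compare 22 vs 24: take 22 from left. Merged: [5, 15, 17, 22]
Compare 29 vs 24: take 24 from right. Merged: [5, 15, 17, 22, 24]
Compare 29 vs 31: take 29 from left. Merged: [5, 15, 17, 22, 24, 29]
Compare 34 vs 31: take 31 from right. Merged: [5, 15, 17, 22, 24, 29, 31]
Compare 34 vs 32: take 32 from right. Merged: [5, 15, 17, 22, 24, 29, 31, 32]
Compare 34 vs 34: take 34 from left. Merged: [5, 15, 17, 22, 24, 29, 31, 32, 34]
Append remaining from right: [34, 34]. Merged: [5, 15, 17, 22, 24, 29, 31, 32, 34, 34, 34]

Final merged array: [5, 15, 17, 22, 24, 29, 31, 32, 34, 34, 34]
Total comparisons: 9

The merged array is [5, 15, 17, 22, 24, 29, 31, 32, 34, 34, 34], requiring 9 comparisons. The merge step runs in O(n) time where n is the total number of elements.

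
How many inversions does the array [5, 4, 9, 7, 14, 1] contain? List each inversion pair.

Finding inversions in [5, 4, 9, 7, 14, 1]:

(0, 1): arr[0]=5 > arr[1]=4
(0, 5): arr[0]=5 > arr[5]=1
(1, 5): arr[1]=4 > arr[5]=1
(2, 3): arr[2]=9 > arr[3]=7
(2, 5): arr[2]=9 > arr[5]=1
(3, 5): arr[3]=7 > arr[5]=1
(4, 5): arr[4]=14 > arr[5]=1

Total inversions: 7

The array has 7 inversion(s): (0,1), (0,5), (1,5), (2,3), (2,5), (3,5), (4,5). Each pair (i,j) satisfies i < j and arr[i] > arr[j].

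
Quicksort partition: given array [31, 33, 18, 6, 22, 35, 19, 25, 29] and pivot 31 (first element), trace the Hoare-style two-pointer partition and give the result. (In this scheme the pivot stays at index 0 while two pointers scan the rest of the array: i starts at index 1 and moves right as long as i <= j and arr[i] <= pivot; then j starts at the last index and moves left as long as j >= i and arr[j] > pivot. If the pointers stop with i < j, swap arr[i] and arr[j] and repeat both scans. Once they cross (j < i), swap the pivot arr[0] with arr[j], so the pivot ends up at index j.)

Hoare-style two-pointer partition with pivot = 31:

Initial array: [31, 33, 18, 6, 22, 35, 19, 25, 29]

Pointers start at i = 1, j = 8.
i stops at index 1 (arr[1]=33 > 31), j stops at index 8 (arr[8]=29 <= 31): swap arr[1] and arr[8], array becomes [31, 29, 18, 6, 22, 35, 19, 25, 33]
i stops at index 5 (arr[5]=35 > 31), j stops at index 7 (arr[7]=25 <= 31): swap arr[5] and arr[7], array becomes [31, 29, 18, 6, 22, 25, 19, 35, 33]
i ends at 7, j ends at 6: the pointers have crossed (j < i), so scanning stops.

Swap pivot arr[0] with arr[6] to place pivot at position 6: [19, 29, 18, 6, 22, 25, 31, 35, 33]
Pivot position: 6

After partitioning with pivot 31, the array becomes [19, 29, 18, 6, 22, 25, 31, 35, 33]. The pivot is placed at index 6. All elements to the left of the pivot are <= 31, and all elements to the right are > 31.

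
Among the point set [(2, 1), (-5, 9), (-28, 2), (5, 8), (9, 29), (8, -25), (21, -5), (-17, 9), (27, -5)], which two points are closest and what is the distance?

Computing all pairwise distances among 9 points:

d((2, 1), (-5, 9)) = 10.6301
d((2, 1), (-28, 2)) = 30.0167
d((2, 1), (5, 8)) = 7.6158
d((2, 1), (9, 29)) = 28.8617
d((2, 1), (8, -25)) = 26.6833
d((2, 1), (21, -5)) = 19.9249
d((2, 1), (-17, 9)) = 20.6155
d((2, 1), (27, -5)) = 25.7099
d((-5, 9), (-28, 2)) = 24.0416
d((-5, 9), (5, 8)) = 10.0499
d((-5, 9), (9, 29)) = 24.4131
d((-5, 9), (8, -25)) = 36.4005
d((-5, 9), (21, -5)) = 29.5296
d((-5, 9), (-17, 9)) = 12.0
d((-5, 9), (27, -5)) = 34.9285
d((-28, 2), (5, 8)) = 33.541
d((-28, 2), (9, 29)) = 45.8039
d((-28, 2), (8, -25)) = 45.0
d((-28, 2), (21, -5)) = 49.4975
d((-28, 2), (-17, 9)) = 13.0384
d((-28, 2), (27, -5)) = 55.4437
d((5, 8), (9, 29)) = 21.3776
d((5, 8), (8, -25)) = 33.1361
d((5, 8), (21, -5)) = 20.6155
d((5, 8), (-17, 9)) = 22.0227
d((5, 8), (27, -5)) = 25.5539
d((9, 29), (8, -25)) = 54.0093
d((9, 29), (21, -5)) = 36.0555
d((9, 29), (-17, 9)) = 32.8024
d((9, 29), (27, -5)) = 38.4708
d((8, -25), (21, -5)) = 23.8537
d((8, -25), (-17, 9)) = 42.2019
d((8, -25), (27, -5)) = 27.5862
d((21, -5), (-17, 9)) = 40.4969
d((21, -5), (27, -5)) = 6.0 <-- minimum
d((-17, 9), (27, -5)) = 46.1736

Closest pair: (21, -5) and (27, -5) with distance 6.0

The closest pair is (21, -5) and (27, -5) with Euclidean distance 6.0. For 9 points, brute-force pairwise comparison is shown above. For large n, the divide-and-conquer algorithm (sort by x, recurse on halves, check the dividing strip) achieves O(n log n).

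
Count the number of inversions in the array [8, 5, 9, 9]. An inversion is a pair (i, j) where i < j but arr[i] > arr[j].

Finding inversions in [8, 5, 9, 9]:

(0, 1): arr[0]=8 > arr[1]=5

Total inversions: 1

The array has 1 inversion(s): (0,1). Each pair (i,j) satisfies i < j and arr[i] > arr[j].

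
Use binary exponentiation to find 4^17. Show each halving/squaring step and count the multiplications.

Computing 4^17 by squaring (build up from 4^1; each line after the first costs one multiplication):

4^1 = 4
4^2 = (4^1)^2 = 4^2 = 16
4^4 = (4^2)^2 = 16^2 = 256
4^8 = (4^4)^2 = 256^2 = 65536
4^16 = (4^8)^2 = 65536^2 = 4294967296
4^17 = 4 * 4^16 = 4 * 4294967296 = 17179869184

Result: 17179869184
Multiplications needed: 5 (5 lines after 4^1)

4^17 = 17179869184. Using exponentiation by squaring, this requires 5 multiplications. The key idea: if the exponent is even, square the half-power; if odd, multiply by the base once.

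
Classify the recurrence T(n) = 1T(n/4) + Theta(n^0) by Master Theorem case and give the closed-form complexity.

Master Theorem for T(n) = 1T(n/4) + O(n^0):

a = 1, b = 4, c = 0
log_b(a) = log_4(1) = 0.0000

Case 2: c = 0 = log_4(1) = 0.0000
T(n) = O(n^0 log n) = O(log n)

For T(n) = 1T(n/4) + O(n^0): log_4(1) = 0.0000. This is Case 2 of the Master Theorem (c = log_b(a), equal work at all levels), giving O(log n).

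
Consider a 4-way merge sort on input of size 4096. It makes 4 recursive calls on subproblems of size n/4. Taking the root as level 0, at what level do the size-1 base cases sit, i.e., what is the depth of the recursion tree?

For divide and conquer with division factor 4:

Problem sizes at each level:
Level 0: 4096
Level 1: 1024
Level 2: 256
Level 3: 64
Level 4: 16
Level 5: 4
Level 6: 1

The root is level 0 and the size-1 base case is level 6 (the tree spans levels 0 through 6, i.e. 7 levels counting the root), so the depth is the number of divisions: log_4(4096) = 6

The recursion tree depth is log_4(4096) = 6. At each level, the problem size is divided by 4, so it takes 6 divisions to reduce to a base case of size 1. The algorithm makes 4 recursive calls at each level.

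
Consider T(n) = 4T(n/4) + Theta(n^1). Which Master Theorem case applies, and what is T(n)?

Master Theorem for T(n) = 4T(n/4) + O(n^1):

a = 4, b = 4, c = 1
log_b(a) = log_4(4) = 1.0000

Case 2: c = 1 = log_4(4) = 1.0000
T(n) = O(n^1 log n) = O(n log n)

For T(n) = 4T(n/4) + O(n^1): log_4(4) = 1.0000. This is Case 2 of the Master Theorem (c = log_b(a), equal work at all levels), giving O(n log n).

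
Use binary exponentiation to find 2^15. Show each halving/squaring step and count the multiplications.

Computing 2^15 by squaring (build up from 2^1; each line after the first costs one multiplication):

2^1 = 2
2^2 = (2^1)^2 = 2^2 = 4
2^3 = 2 * 2^2 = 2 * 4 = 8
2^6 = (2^3)^2 = 8^2 = 64
2^7 = 2 * 2^6 = 2 * 64 = 128
2^14 = (2^7)^2 = 128^2 = 16384
2^15 = 2 * 2^14 = 2 * 16384 = 32768

Result: 32768
Multiplications needed: 6 (6 lines after 2^1)

2^15 = 32768. Using exponentiation by squaring, this requires 6 multiplications. The key idea: if the exponent is even, square the half-power; if odd, multiply by the base once.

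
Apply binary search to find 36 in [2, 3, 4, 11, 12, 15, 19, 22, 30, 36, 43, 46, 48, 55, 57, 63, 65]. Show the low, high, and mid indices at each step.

Binary search for 36 in [2, 3, 4, 11, 12, 15, 19, 22, 30, 36, 43, 46, 48, 55, 57, 63, 65]:

lo=0, hi=16, mid=8, arr[mid]=30 -> 30 < 36, search right half
lo=9, hi=16, mid=12, arr[mid]=48 -> 48 > 36, search left half
lo=9, hi=11, mid=10, arr[mid]=43 -> 43 > 36, search left half
lo=9, hi=9, mid=9, arr[mid]=36 -> Found target at index 9!

Binary search finds 36 at index 9 after 4 comparisons. The search repeatedly halves the search space by comparing with the middle element.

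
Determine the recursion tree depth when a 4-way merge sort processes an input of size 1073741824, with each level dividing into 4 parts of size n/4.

For divide and conquer with division factor 4:

Problem sizes at each level:
Level 0: 1073741824
Level 1: 268435456
Level 2: 67108864
Level 3: 16777216
Level 4: 4194304
Level 5: 1048576
Level 6: 262144
Level 7: 65536
Level 8: 16384
Level 9: 4096
Level 10: 1024
Level 11: 256
Level 12: 64
Level 13: 16
Level 14: 4
Level 15: 1

The root is level 0 and the size-1 base case is level 15 (the tree spans levels 0 through 15, i.e. 16 levels counting the root), so the depth is the number of divisions: log_4(1073741824) = 15

The recursion tree depth is log_4(1073741824) = 15. At each level, the problem size is divided by 4, so it takes 15 divisions to reduce to a base case of size 1. The algorithm makes 4 recursive calls at each level.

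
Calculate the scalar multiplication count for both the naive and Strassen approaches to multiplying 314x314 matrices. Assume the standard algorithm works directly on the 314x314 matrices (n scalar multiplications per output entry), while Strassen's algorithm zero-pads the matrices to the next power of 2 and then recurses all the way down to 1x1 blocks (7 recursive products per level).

Matrix multiplication for 314x314 matrices:

Strassen's algorithm requires power-of-2 dimensions. Pad 314x314 to 512x512 (next power of 2).

Standard algorithm: 314^3 = 30959144 multiplications
Strassen's algorithm: 7^(log2(512)) = 7^9 = 40353607 multiplications
Difference: 30959144 - 40353607 = -9394463 (Strassen uses MORE here due to padding overhead — for small or just-over-power-of-2 n, padding can outweigh the per-level savings)

Standard: 30959144 multiplications (314^3). Strassen: 40353607 multiplications (7^9, after padding to 512x512). Strassen reduces 8 recursive multiplications to 7 at each level.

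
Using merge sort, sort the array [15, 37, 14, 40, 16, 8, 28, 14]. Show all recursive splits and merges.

Merge sort trace:

Split: [15, 37, 14, 40, 16, 8, 28, 14] -> [15, 37, 14, 40] and [16, 8, 28, 14]
  Split: [15, 37, 14, 40] -> [15, 37] and [14, 40]
    Split: [15, 37] -> [15] and [37]
    Merge: [15] + [37] -> [15, 37]
    Split: [14, 40] -> [14] and [40]
    Merge: [14] + [40] -> [14, 40]
  Merge: [15, 37] + [14, 40] -> [14, 15, 37, 40]
  Split: [16, 8, 28, 14] -> [16, 8] and [28, 14]
    Split: [16, 8] -> [16] and [8]
    Merge: [16] + [8] -> [8, 16]
    Split: [28, 14] -> [28] and [14]
    Merge: [28] + [14] -> [14, 28]
  Merge: [8, 16] + [14, 28] -> [8, 14, 16, 28]
Merge: [14, 15, 37, 40] + [8, 14, 16, 28] -> [8, 14, 14, 15, 16, 28, 37, 40]

Final sorted array: [8, 14, 14, 15, 16, 28, 37, 40]

The merge sort proceeds by recursively splitting the array and merging sorted halves.
After all merges, the sorted array is [8, 14, 14, 15, 16, 28, 37, 40].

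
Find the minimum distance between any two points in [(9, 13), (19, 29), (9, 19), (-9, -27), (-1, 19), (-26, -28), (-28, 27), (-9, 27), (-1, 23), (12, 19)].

Computing all pairwise distances among 10 points:

d((9, 13), (19, 29)) = 18.868
d((9, 13), (9, 19)) = 6.0
d((9, 13), (-9, -27)) = 43.8634
d((9, 13), (-1, 19)) = 11.6619
d((9, 13), (-26, -28)) = 53.9073
d((9, 13), (-28, 27)) = 39.5601
d((9, 13), (-9, 27)) = 22.8035
d((9, 13), (-1, 23)) = 14.1421
d((9, 13), (12, 19)) = 6.7082
d((19, 29), (9, 19)) = 14.1421
d((19, 29), (-9, -27)) = 62.6099
d((19, 29), (-1, 19)) = 22.3607
d((19, 29), (-26, -28)) = 72.6223
d((19, 29), (-28, 27)) = 47.0425
d((19, 29), (-9, 27)) = 28.0713
d((19, 29), (-1, 23)) = 20.8806
d((19, 29), (12, 19)) = 12.2066
d((9, 19), (-9, -27)) = 49.3964
d((9, 19), (-1, 19)) = 10.0
d((9, 19), (-26, -28)) = 58.6003
d((9, 19), (-28, 27)) = 37.855
d((9, 19), (-9, 27)) = 19.6977
d((9, 19), (-1, 23)) = 10.7703
d((9, 19), (12, 19)) = 3.0 <-- minimum
d((-9, -27), (-1, 19)) = 46.6905
d((-9, -27), (-26, -28)) = 17.0294
d((-9, -27), (-28, 27)) = 57.2451
d((-9, -27), (-9, 27)) = 54.0
d((-9, -27), (-1, 23)) = 50.636
d((-9, -27), (12, 19)) = 50.5668
d((-1, 19), (-26, -28)) = 53.2353
d((-1, 19), (-28, 27)) = 28.1603
d((-1, 19), (-9, 27)) = 11.3137
d((-1, 19), (-1, 23)) = 4.0
d((-1, 19), (12, 19)) = 13.0
d((-26, -28), (-28, 27)) = 55.0364
d((-26, -28), (-9, 27)) = 57.5674
d((-26, -28), (-1, 23)) = 56.7979
d((-26, -28), (12, 19)) = 60.4401
d((-28, 27), (-9, 27)) = 19.0
d((-28, 27), (-1, 23)) = 27.2947
d((-28, 27), (12, 19)) = 40.7922
d((-9, 27), (-1, 23)) = 8.9443
d((-9, 27), (12, 19)) = 22.4722
d((-1, 23), (12, 19)) = 13.6015

Closest pair: (9, 19) and (12, 19) with distance 3.0

The closest pair is (9, 19) and (12, 19) with Euclidean distance 3.0. For 10 points, brute-force pairwise comparison is shown above. For large n, the divide-and-conquer algorithm (sort by x, recurse on halves, check the dividing strip) achieves O(n log n).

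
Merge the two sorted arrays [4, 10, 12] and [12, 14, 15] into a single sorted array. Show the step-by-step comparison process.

Merging process:

Compare 4 vs 12: take 4 from left. Merged: [4]
Compare 10 vs 12: take 10 from left. Merged: [4, 10]
Compare 12 vs 12: take 12 from left. Merged: [4, 10, 12]
Append remaining from right: [12, 14, 15]. Merged: [4, 10, 12, 12, 14, 15]

Final merged array: [4, 10, 12, 12, 14, 15]
Total comparisons: 3

The merged array is [4, 10, 12, 12, 14, 15], requiring 3 comparisons. The merge step runs in O(n) time where n is the total number of elements.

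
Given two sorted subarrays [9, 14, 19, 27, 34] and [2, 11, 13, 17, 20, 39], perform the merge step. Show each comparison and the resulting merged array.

Merging process:

Compare 9 vs 2: take 2 from right. Merged: [2]
Compare 9 vs 11: take 9 from left. Merged: [2, 9]
Compare 14 vs 11: take 11 from right. Merged: [2, 9, 11]
Compare 14 vs 13: take 13 from right. Merged: [2, 9, 11, 13]
Compare 14 vs 17: take 14 from left. Merged: [2, 9, 11, 13, 14]
Compare 19 vs 17: take 17 from right. Merged: [2, 9, 11, 13, 14, 17]
Compare 19 vs 20: take 19 from left. Merged: [2, 9, 11, 13, 14, 17, 19]
Compare 27 vs 20: take 20 from right. Merged: [2, 9, 11, 13, 14, 17, 19, 20]
Compare 27 vs 39: take 27 from left. Merged: [2, 9, 11, 13, 14, 17, 19, 20, 27]
Compare 34 vs 39: take 34 from left. Merged: [2, 9, 11, 13, 14, 17, 19, 20, 27, 34]
Append remaining from right: [39]. Merged: [2, 9, 11, 13, 14, 17, 19, 20, 27, 34, 39]

Final merged array: [2, 9, 11, 13, 14, 17, 19, 20, 27, 34, 39]
Total comparisons: 10

The merged array is [2, 9, 11, 13, 14, 17, 19, 20, 27, 34, 39], requiring 10 comparisons. The merge step runs in O(n) time where n is the total number of elements.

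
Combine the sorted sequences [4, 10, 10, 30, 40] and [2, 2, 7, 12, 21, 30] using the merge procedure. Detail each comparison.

Merging process:

Compare 4 vs 2: take 2 from right. Merged: [2]
Compare 4 vs 2: take 2 from right. Merged: [2, 2]
Compare 4 vs 7: take 4 from left. Merged: [2, 2, 4]
Compare 10 vs 7: take 7 from right. Merged: [2, 2, 4, 7]
Compare 10 vs 12: take 10 from left. Merged: [2, 2, 4, 7, 10]
Compare 10 vs 12: take 10 from left. Merged: [2, 2, 4, 7, 10, 10]
Compare 30 vs 12: take 12 from right. Merged: [2, 2, 4, 7, 10, 10, 12]
Compare 30 vs 21: take 21 from right. Merged: [2, 2, 4, 7, 10, 10, 12, 21]
Compare 30 vs 30: take 30 from left. Merged: [2, 2, 4, 7, 10, 10, 12, 21, 30]
Compare 40 vs 30: take 30 from right. Merged: [2, 2, 4, 7, 10, 10, 12, 21, 30, 30]
Append remaining from left: [40]. Merged: [2, 2, 4, 7, 10, 10, 12, 21, 30, 30, 40]

Final merged array: [2, 2, 4, 7, 10, 10, 12, 21, 30, 30, 40]
Total comparisons: 10

The merged array is [2, 2, 4, 7, 10, 10, 12, 21, 30, 30, 40], requiring 10 comparisons. The merge step runs in O(n) time where n is the total number of elements.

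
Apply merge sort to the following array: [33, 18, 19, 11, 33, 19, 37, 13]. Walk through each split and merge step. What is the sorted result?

Merge sort trace:

Split: [33, 18, 19, 11, 33, 19, 37, 13] -> [33, 18, 19, 11] and [33, 19, 37, 13]
  Split: [33, 18, 19, 11] -> [33, 18] and [19, 11]
    Split: [33, 18] -> [33] and [18]
    Merge: [33] + [18] -> [18, 33]
    Split: [19, 11] -> [19] and [11]
    Merge: [19] + [11] -> [11, 19]
  Merge: [18, 33] + [11, 19] -> [11, 18, 19, 33]
  Split: [33, 19, 37, 13] -> [33, 19] and [37, 13]
    Split: [33, 19] -> [33] and [19]
    Merge: [33] + [19] -> [19, 33]
    Split: [37, 13] -> [37] and [13]
    Merge: [37] + [13] -> [13, 37]
  Merge: [19, 33] + [13, 37] -> [13, 19, 33, 37]
Merge: [11, 18, 19, 33] + [13, 19, 33, 37] -> [11, 13, 18, 19, 19, 33, 33, 37]

Final sorted array: [11, 13, 18, 19, 19, 33, 33, 37]

The merge sort proceeds by recursively splitting the array and merging sorted halves.
After all merges, the sorted array is [11, 13, 18, 19, 19, 33, 33, 37].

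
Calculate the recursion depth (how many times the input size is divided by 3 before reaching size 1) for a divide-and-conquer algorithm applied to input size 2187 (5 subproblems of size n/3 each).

For divide and conquer with division factor 3:

Problem sizes at each level:
Level 0: 2187
Level 1: 729
Level 2: 243
Level 3: 81
Level 4: 27
Level 5: 9
Level 6: 3
Level 7: 1

The root is level 0 and the size-1 base case is level 7 (the tree spans levels 0 through 7, i.e. 8 levels counting the root), so the depth is the number of divisions: log_3(2187) = 7

The recursion tree depth is log_3(2187) = 7. At each level, the problem size is divided by 3, so it takes 7 divisions to reduce to a base case of size 1. The algorithm makes 5 recursive calls at each level.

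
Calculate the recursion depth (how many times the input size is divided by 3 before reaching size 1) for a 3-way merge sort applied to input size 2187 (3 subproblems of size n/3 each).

For divide and conquer with division factor 3:

Problem sizes at each level:
Level 0: 2187
Level 1: 729
Level 2: 243
Level 3: 81
Level 4: 27
Level 5: 9
Level 6: 3
Level 7: 1

The root is level 0 and the size-1 base case is level 7 (the tree spans levels 0 through 7, i.e. 8 levels counting the root), so the depth is the number of divisions: log_3(2187) = 7

The recursion tree depth is log_3(2187) = 7. At each level, the problem size is divided by 3, so it takes 7 divisions to reduce to a base case of size 1. The algorithm makes 3 recursive calls at each level.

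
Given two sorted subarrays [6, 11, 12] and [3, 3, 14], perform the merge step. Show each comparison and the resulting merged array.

Merging process:

Compare 6 vs 3: take 3 from right. Merged: [3]
Compare 6 vs 3: take 3 from right. Merged: [3, 3]
Compare 6 vs 14: take 6 from left. Merged: [3, 3, 6]
Compare 11 vs 14: take 11 from left. Merged: [3, 3, 6, 11]
Compare 12 vs 14: take 12 from left. Merged: [3, 3, 6, 11, 12]
Append remaining from right: [14]. Merged: [3, 3, 6, 11, 12, 14]

Final merged array: [3, 3, 6, 11, 12, 14]
Total comparisons: 5

The merged array is [3, 3, 6, 11, 12, 14], requiring 5 comparisons. The merge step runs in O(n) time where n is the total number of elements.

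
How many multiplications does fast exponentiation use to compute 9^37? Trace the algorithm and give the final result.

Computing 9^37 by squaring (build up from 9^1; each line after the first costs one multiplication):

9^1 = 9
9^2 = (9^1)^2 = 9^2 = 81
9^4 = (9^2)^2 = 81^2 = 6561
9^8 = (9^4)^2 = 6561^2 = 43046721
9^9 = 9 * 9^8 = 9 * 43046721 = 387420489
9^18 = (9^9)^2 = 387420489^2 = 150094635296999121
9^36 = (9^18)^2 = 150094635296999121^2 = 22528399544939174411840147874772641
9^37 = 9 * 9^36 = 9 * 22528399544939174411840147874772641 = 202755595904452569706561330872953769

Result: 202755595904452569706561330872953769
Multiplications needed: 7 (7 lines after 9^1)

9^37 = 202755595904452569706561330872953769. Using exponentiation by squaring, this requires 7 multiplications. The key idea: if the exponent is even, square the half-power; if odd, multiply by the base once.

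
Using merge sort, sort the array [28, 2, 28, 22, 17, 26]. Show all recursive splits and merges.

Merge sort trace:

Split: [28, 2, 28, 22, 17, 26] -> [28, 2, 28] and [22, 17, 26]
  Split: [28, 2, 28] -> [28] and [2, 28]
    Split: [2, 28] -> [2] and [28]
    Merge: [2] + [28] -> [2, 28]
  Merge: [28] + [2, 28] -> [2, 28, 28]
  Split: [22, 17, 26] -> [22] and [17, 26]
    Split: [17, 26] -> [17] and [26]
    Merge: [17] + [26] -> [17, 26]
  Merge: [22] + [17, 26] -> [17, 22, 26]
Merge: [2, 28, 28] + [17, 22, 26] -> [2, 17, 22, 26, 28, 28]

Final sorted array: [2, 17, 22, 26, 28, 28]

The merge sort proceeds by recursively splitting the array and merging sorted halves.
After all merges, the sorted array is [2, 17, 22, 26, 28, 28].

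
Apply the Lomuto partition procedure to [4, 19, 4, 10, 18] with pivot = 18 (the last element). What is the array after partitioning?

Lomuto partition with pivot = 18:

Initial array: [4, 19, 4, 10, 18]

arr[0]=4 <= 18: swap with position 0, array becomes [4, 19, 4, 10, 18]
arr[1]=19 > 18: no swap
arr[2]=4 <= 18: swap with position 1, array becomes [4, 4, 19, 10, 18]
arr[3]=10 <= 18: swap with position 2, array becomes [4, 4, 10, 19, 18]

Place pivot at position 3: [4, 4, 10, 18, 19]
Pivot position: 3

After partitioning with pivot 18, the array becomes [4, 4, 10, 18, 19]. The pivot is placed at index 3. All elements to the left of the pivot are <= 18, and all elements to the right are > 18.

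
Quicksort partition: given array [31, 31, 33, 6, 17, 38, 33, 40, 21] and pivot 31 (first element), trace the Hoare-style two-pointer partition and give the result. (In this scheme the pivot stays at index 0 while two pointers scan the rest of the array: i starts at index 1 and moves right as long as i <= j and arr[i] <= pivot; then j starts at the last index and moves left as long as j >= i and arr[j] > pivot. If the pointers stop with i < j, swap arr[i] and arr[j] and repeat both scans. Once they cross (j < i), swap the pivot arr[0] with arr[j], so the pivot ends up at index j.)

Hoare-style two-pointer partition with pivot = 31:

Initial array: [31, 31, 33, 6, 17, 38, 33, 40, 21]

Pointers start at i = 1, j = 8.
i stops at index 2 (arr[2]=33 > 31), j stops at index 8 (arr[8]=21 <= 31): swap arr[2] and arr[8], array becomes [31, 31, 21, 6, 17, 38, 33, 40, 33]
i ends at 5, j ends at 4: the pointers have crossed (j < i), so scanning stops.

Swap pivot arr[0] with arr[4] to place pivot at position 4: [17, 31, 21, 6, 31, 38, 33, 40, 33]
Pivot position: 4

After partitioning with pivot 31, the array becomes [17, 31, 21, 6, 31, 38, 33, 40, 33]. The pivot is placed at index 4. All elements to the left of the pivot are <= 31, and all elements to the right are > 31.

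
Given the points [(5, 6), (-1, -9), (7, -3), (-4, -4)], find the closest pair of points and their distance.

Computing all pairwise distances among 4 points:

d((5, 6), (-1, -9)) = 16.1555
d((5, 6), (7, -3)) = 9.2195
d((5, 6), (-4, -4)) = 13.4536
d((-1, -9), (7, -3)) = 10.0
d((-1, -9), (-4, -4)) = 5.831 <-- minimum
d((7, -3), (-4, -4)) = 11.0454

Closest pair: (-1, -9) and (-4, -4) with distance 5.831

The closest pair is (-1, -9) and (-4, -4) with Euclidean distance 5.831. For 4 points, brute-force pairwise comparison is shown above. For large n, the divide-and-conquer algorithm (sort by x, recurse on halves, check the dividing strip) achieves O(n log n).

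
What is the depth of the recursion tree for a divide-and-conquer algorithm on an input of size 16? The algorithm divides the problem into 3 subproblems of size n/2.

For divide and conquer with division factor 2:

Problem sizes at each level:
Level 0: 16
Level 1: 8
Level 2: 4
Level 3: 2
Level 4: 1

The root is level 0 and the size-1 base case is level 4 (the tree spans levels 0 through 4, i.e. 5 levels counting the root), so the depth is the number of divisions: log_2(16) = 4

The recursion tree depth is log_2(16) = 4. At each level, the problem size is divided by 2, so it takes 4 divisions to reduce to a base case of size 1. The algorithm makes 3 recursive calls at each level.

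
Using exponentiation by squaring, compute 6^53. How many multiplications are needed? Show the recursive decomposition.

Computing 6^53 by squaring (build up from 6^1; each line after the first costs one multiplication):

6^1 = 6
6^2 = (6^1)^2 = 6^2 = 36
6^3 = 6 * 6^2 = 6 * 36 = 216
6^6 = (6^3)^2 = 216^2 = 46656
6^12 = (6^6)^2 = 46656^2 = 2176782336
6^13 = 6 * 6^12 = 6 * 2176782336 = 13060694016
6^26 = (6^13)^2 = 13060694016^2 = 170581728179578208256
6^52 = (6^26)^2 = 170581728179578208256^2 = 29098125988731506183153025616435306561536
6^53 = 6 * 6^52 = 6 * 29098125988731506183153025616435306561536 = 174588755932389037098918153698611839369216

Result: 174588755932389037098918153698611839369216
Multiplications needed: 8 (8 lines after 6^1)

6^53 = 174588755932389037098918153698611839369216. Using exponentiation by squaring, this requires 8 multiplications. The key idea: if the exponent is even, square the half-power; if odd, multiply by the base once.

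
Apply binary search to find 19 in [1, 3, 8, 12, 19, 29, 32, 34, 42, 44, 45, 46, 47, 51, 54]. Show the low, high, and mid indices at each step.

Binary search for 19 in [1, 3, 8, 12, 19, 29, 32, 34, 42, 44, 45, 46, 47, 51, 54]:

lo=0, hi=14, mid=7, arr[mid]=34 -> 34 > 19, search left half
lo=0, hi=6, mid=3, arr[mid]=12 -> 12 < 19, search right half
lo=4, hi=6, mid=5, arr[mid]=29 -> 29 > 19, search left half
lo=4, hi=4, mid=4, arr[mid]=19 -> Found target at index 4!

Binary search finds 19 at index 4 after 4 comparisons. The search repeatedly halves the search space by comparing with the middle element.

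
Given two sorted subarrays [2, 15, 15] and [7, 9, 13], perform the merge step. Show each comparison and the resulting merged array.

Merging process:

Compare 2 vs 7: take 2 from left. Merged: [2]
Compare 15 vs 7: take 7 from right. Merged: [2, 7]
Compare 15 vs 9: take 9 from right. Merged: [2, 7, 9]
Compare 15 vs 13: take 13 from right. Merged: [2, 7, 9, 13]
Append remaining from left: [15, 15]. Merged: [2, 7, 9, 13, 15, 15]

Final merged array: [2, 7, 9, 13, 15, 15]
Total comparisons: 4

The merged array is [2, 7, 9, 13, 15, 15], requiring 4 comparisons. The merge step runs in O(n) time where n is the total number of elements.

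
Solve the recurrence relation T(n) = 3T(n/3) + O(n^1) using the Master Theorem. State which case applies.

Master Theorem for T(n) = 3T(n/3) + O(n^1):

a = 3, b = 3, c = 1
log_b(a) = log_3(3) = 1.0000

Case 2: c = 1 = log_3(3) = 1.0000
T(n) = O(n^1 log n) = O(n log n)

For T(n) = 3T(n/3) + O(n^1): log_3(3) = 1.0000. This is Case 2 of the Master Theorem (c = log_b(a), equal work at all levels), giving O(n log n).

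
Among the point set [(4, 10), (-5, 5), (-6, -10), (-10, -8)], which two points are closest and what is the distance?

Computing all pairwise distances among 4 points:

d((4, 10), (-5, 5)) = 10.2956
d((4, 10), (-6, -10)) = 22.3607
d((4, 10), (-10, -8)) = 22.8035
d((-5, 5), (-6, -10)) = 15.0333
d((-5, 5), (-10, -8)) = 13.9284
d((-6, -10), (-10, -8)) = 4.4721 <-- minimum

Closest pair: (-6, -10) and (-10, -8) with distance 4.4721

The closest pair is (-6, -10) and (-10, -8) with Euclidean distance 4.4721. For 4 points, brute-force pairwise comparison is shown above. For large n, the divide-and-conquer algorithm (sort by x, recurse on halves, check the dividing strip) achieves O(n log n).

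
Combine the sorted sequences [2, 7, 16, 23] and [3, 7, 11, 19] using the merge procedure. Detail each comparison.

Merging process:

Compare 2 vs 3: take 2 from left. Merged: [2]
Compare 7 vs 3: take 3 from right. Merged: [2, 3]
Compare 7 vs 7: take 7 from left. Merged: [2, 3, 7]
Compare 16 vs 7: take 7 from right. Merged: [2, 3, 7, 7]
Compare 16 vs 11: take 11 from right. Merged: [2, 3, 7, 7, 11]
Compare 16 vs 19: take 16 from left. Merged: [2, 3, 7, 7, 11, 16]
Compare 23 vs 19: take 19 from right. Merged: [2, 3, 7, 7, 11, 16, 19]
Append remaining from left: [23]. Merged: [2, 3, 7, 7, 11, 16, 19, 23]

Final merged array: [2, 3, 7, 7, 11, 16, 19, 23]
Total comparisons: 7

The merged array is [2, 3, 7, 7, 11, 16, 19, 23], requiring 7 comparisons. The merge step runs in O(n) time where n is the total number of elements.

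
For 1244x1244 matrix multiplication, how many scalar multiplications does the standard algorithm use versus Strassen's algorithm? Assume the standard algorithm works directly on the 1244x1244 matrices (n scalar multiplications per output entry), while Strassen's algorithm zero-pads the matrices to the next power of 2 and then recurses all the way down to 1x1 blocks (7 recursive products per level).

Matrix multiplication for 1244x1244 matrices:

Strassen's algorithm requires power-of-2 dimensions. Pad 1244x1244 to 2048x2048 (next power of 2).

Standard algorithm: 1244^3 = 1925134784 multiplications
Strassen's algorithm: 7^(log2(2048)) = 7^11 = 1977326743 multiplications
Difference: 1925134784 - 1977326743 = -52191959 (Strassen uses MORE here due to padding overhead — for small or just-over-power-of-2 n, padding can outweigh the per-level savings)

Standard: 1925134784 multiplications (1244^3). Strassen: 1977326743 multiplications (7^11, after padding to 2048x2048). Strassen reduces 8 recursive multiplications to 7 at each level.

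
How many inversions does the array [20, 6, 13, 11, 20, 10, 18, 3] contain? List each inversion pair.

Finding inversions in [20, 6, 13, 11, 20, 10, 18, 3]:

(0, 1): arr[0]=20 > arr[1]=6
(0, 2): arr[0]=20 > arr[2]=13
(0, 3): arr[0]=20 > arr[3]=11
(0, 5): arr[0]=20 > arr[5]=10
(0, 6): arr[0]=20 > arr[6]=18
(0, 7): arr[0]=20 > arr[7]=3
(1, 7): arr[1]=6 > arr[7]=3
(2, 3): arr[2]=13 > arr[3]=11
(2, 5): arr[2]=13 > arr[5]=10
(2, 7): arr[2]=13 > arr[7]=3
(3, 5): arr[3]=11 > arr[5]=10
(3, 7): arr[3]=11 > arr[7]=3
(4, 5): arr[4]=20 > arr[5]=10
(4, 6): arr[4]=20 > arr[6]=18
(4, 7): arr[4]=20 > arr[7]=3
(5, 7): arr[5]=10 > arr[7]=3
(6, 7): arr[6]=18 > arr[7]=3

Total inversions: 17

The array has 17 inversion(s): (0,1), (0,2), (0,3), (0,5), (0,6), (0,7), (1,7), (2,3), (2,5), (2,7), (3,5), (3,7), (4,5), (4,6), (4,7), (5,7), (6,7). Each pair (i,j) satisfies i < j and arr[i] > arr[j].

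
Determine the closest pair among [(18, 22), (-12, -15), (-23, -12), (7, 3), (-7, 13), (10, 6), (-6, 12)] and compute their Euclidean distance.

Computing all pairwise distances among 7 points:

d((18, 22), (-12, -15)) = 47.634
d((18, 22), (-23, -12)) = 53.2635
d((18, 22), (7, 3)) = 21.9545
d((18, 22), (-7, 13)) = 26.5707
d((18, 22), (10, 6)) = 17.8885
d((18, 22), (-6, 12)) = 26.0
d((-12, -15), (-23, -12)) = 11.4018
d((-12, -15), (7, 3)) = 26.1725
d((-12, -15), (-7, 13)) = 28.4429
d((-12, -15), (10, 6)) = 30.4138
d((-12, -15), (-6, 12)) = 27.6586
d((-23, -12), (7, 3)) = 33.541
d((-23, -12), (-7, 13)) = 29.6816
d((-23, -12), (10, 6)) = 37.5899
d((-23, -12), (-6, 12)) = 29.4109
d((7, 3), (-7, 13)) = 17.2047
d((7, 3), (10, 6)) = 4.2426
d((7, 3), (-6, 12)) = 15.8114
d((-7, 13), (10, 6)) = 18.3848
d((-7, 13), (-6, 12)) = 1.4142 <-- minimum
d((10, 6), (-6, 12)) = 17.088

Closest pair: (-7, 13) and (-6, 12) with distance 1.4142

The closest pair is (-7, 13) and (-6, 12) with Euclidean distance 1.4142. For 7 points, brute-force pairwise comparison is shown above. For large n, the divide-and-conquer algorithm (sort by x, recurse on halves, check the dividing strip) achieves O(n log n).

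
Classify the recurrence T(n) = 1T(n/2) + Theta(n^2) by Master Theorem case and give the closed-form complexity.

Master Theorem for T(n) = 1T(n/2) + O(n^2):

a = 1, b = 2, c = 2
log_b(a) = log_2(1) = 0.0000

Case 3: c = 2 > log_2(1) = 0.0000
T(n) = O(n^2) = O(n^2)

For T(n) = 1T(n/2) + O(n^2): log_2(1) = 0.0000. This is Case 3 of the Master Theorem (c > log_b(a), work dominated by root), giving O(n^2).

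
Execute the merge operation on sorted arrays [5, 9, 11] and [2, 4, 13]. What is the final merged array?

Merging process:

Compare 5 vs 2: take 2 from right. Merged: [2]
Compare 5 vs 4: take 4 from right. Merged: [2, 4]
Compare 5 vs 13: take 5 from left. Merged: [2, 4, 5]
Compare 9 vs 13: take 9 from left. Merged: [2, 4, 5, 9]
Compare 11 vs 13: take 11 from left. Merged: [2, 4, 5, 9, 11]
Append remaining from right: [13]. Merged: [2, 4, 5, 9, 11, 13]

Final merged array: [2, 4, 5, 9, 11, 13]
Total comparisons: 5

The merged array is [2, 4, 5, 9, 11, 13], requiring 5 comparisons. The merge step runs in O(n) time where n is the total number of elements.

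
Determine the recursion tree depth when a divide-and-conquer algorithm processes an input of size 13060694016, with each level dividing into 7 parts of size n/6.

For divide and conquer with division factor 6:

Problem sizes at each level:
Level 0: 13060694016
Level 1: 2176782336
Level 2: 362797056
Level 3: 60466176
Level 4: 10077696
Level 5: 1679616
Level 6: 279936
Level 7: 46656
Level 8: 7776
Level 9: 1296
Level 10: 216
Level 11: 36
Level 12: 6
Level 13: 1

The root is level 0 and the size-1 base case is level 13 (the tree spans levels 0 through 13, i.e. 14 levels counting the root), so the depth is the number of divisions: log_6(13060694016) = 13

The recursion tree depth is log_6(13060694016) = 13. At each level, the problem size is divided by 6, so it takes 13 divisions to reduce to a base case of size 1. The algorithm makes 7 recursive calls at each level.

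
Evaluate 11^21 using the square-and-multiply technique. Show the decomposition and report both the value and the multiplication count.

Computing 11^21 by squaring (build up from 11^1; each line after the first costs one multiplication):

11^1 = 11
11^2 = (11^1)^2 = 11^2 = 121
11^4 = (11^2)^2 = 121^2 = 14641
11^5 = 11 * 11^4 = 11 * 14641 = 161051
11^10 = (11^5)^2 = 161051^2 = 25937424601
11^20 = (11^10)^2 = 25937424601^2 = 672749994932560009201
11^21 = 11 * 11^20 = 11 * 672749994932560009201 = 7400249944258160101211

Result: 7400249944258160101211
Multiplications needed: 6 (6 lines after 11^1)

11^21 = 7400249944258160101211. Using exponentiation by squaring, this requires 6 multiplications. The key idea: if the exponent is even, square the half-power; if odd, multiply by the base once.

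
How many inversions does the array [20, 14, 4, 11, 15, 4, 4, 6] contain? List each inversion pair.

Finding inversions in [20, 14, 4, 11, 15, 4, 4, 6]:

(0, 1): arr[0]=20 > arr[1]=14
(0, 2): arr[0]=20 > arr[2]=4
(0, 3): arr[0]=20 > arr[3]=11
(0, 4): arr[0]=20 > arr[4]=15
(0, 5): arr[0]=20 > arr[5]=4
(0, 6): arr[0]=20 > arr[6]=4
(0, 7): arr[0]=20 > arr[7]=6
(1, 2): arr[1]=14 > arr[2]=4
(1, 3): arr[1]=14 > arr[3]=11
(1, 5): arr[1]=14 > arr[5]=4
(1, 6): arr[1]=14 > arr[6]=4
(1, 7): arr[1]=14 > arr[7]=6
(3, 5): arr[3]=11 > arr[5]=4
(3, 6): arr[3]=11 > arr[6]=4
(3, 7): arr[3]=11 > arr[7]=6
(4, 5): arr[4]=15 > arr[5]=4
(4, 6): arr[4]=15 > arr[6]=4
(4, 7): arr[4]=15 > arr[7]=6

Total inversions: 18

The array has 18 inversion(s): (0,1), (0,2), (0,3), (0,4), (0,5), (0,6), (0,7), (1,2), (1,3), (1,5), (1,6), (1,7), (3,5), (3,6), (3,7), (4,5), (4,6), (4,7). Each pair (i,j) satisfies i < j and arr[i] > arr[j].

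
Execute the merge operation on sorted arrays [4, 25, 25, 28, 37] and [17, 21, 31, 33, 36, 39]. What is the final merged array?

Merging process:

Compare 4 vs 17: take 4 from left. Merged: [4]
Compare 25 vs 17: take 17 from right. Merged: [4, 17]
Compare 25 vs 21: take 21 from right. Merged: [4, 17, 21]
Compare 25 vs 31: take 25 from left. Merged: [4, 17, 21, 25]
Compare 25 vs 31: take 25 from left. Merged: [4, 17, 21, 25, 25]
Compare 28 vs 31: take 28 from left. Merged: [4, 17, 21, 25, 25, 28]
Compare 37 vs 31: take 31 from right. Merged: [4, 17, 21, 25, 25, 28, 31]
Compare 37 vs 33: take 33 from right. Merged: [4, 17, 21, 25, 25, 28, 31, 33]
Compare 37 vs 36: take 36 from right. Merged: [4, 17, 21, 25, 25, 28, 31, 33, 36]
Compare 37 vs 39: take 37 from left. Merged: [4, 17, 21, 25, 25, 28, 31, 33, 36, 37]
Append remaining from right: [39]. Merged: [4, 17, 21, 25, 25, 28, 31, 33, 36, 37, 39]

Final merged array: [4, 17, 21, 25, 25, 28, 31, 33, 36, 37, 39]
Total comparisons: 10

The merged array is [4, 17, 21, 25, 25, 28, 31, 33, 36, 37, 39], requiring 10 comparisons. The merge step runs in O(n) time where n is the total number of elements.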